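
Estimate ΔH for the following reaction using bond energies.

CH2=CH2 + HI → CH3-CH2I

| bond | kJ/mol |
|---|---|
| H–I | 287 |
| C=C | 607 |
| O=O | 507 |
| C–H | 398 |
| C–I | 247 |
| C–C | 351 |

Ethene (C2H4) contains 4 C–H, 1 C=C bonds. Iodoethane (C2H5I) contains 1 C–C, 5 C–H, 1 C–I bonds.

ΔH ≈ −102 kJ

Bonds broken (reactants):
  C–H: 4 × 398 = 1592
  C=C: 1 × 607 = 607
  H–I: 1 × 287 = 287
  Σ(broken) = 2486 kJ
Bonds formed (products):
  C–C: 1 × 351 = 351
  C–H: 5 × 398 = 1990
  C–I: 1 × 247 = 247
  Σ(formed) = 2588 kJ
ΔH = Σ(broken) − Σ(formed) = 2486 − 2588 = −102 kJ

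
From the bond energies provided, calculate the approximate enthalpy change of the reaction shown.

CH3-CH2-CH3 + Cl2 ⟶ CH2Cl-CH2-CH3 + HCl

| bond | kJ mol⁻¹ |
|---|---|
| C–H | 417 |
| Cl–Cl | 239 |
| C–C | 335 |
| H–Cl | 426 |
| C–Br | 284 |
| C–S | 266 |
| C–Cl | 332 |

ΔH ≈ −102 kJ

Bonds broken (reactants):
  C–C: 2 × 335 = 670
  C–H: 8 × 417 = 3336
  Cl–Cl: 1 × 239 = 239
  Σ(broken) = 4245 kJ
Bonds formed (products):
  C–C: 2 × 335 = 670
  C–Cl: 1 × 332 = 332
  C–H: 7 × 417 = 2919
  H–Cl: 1 × 426 = 426
  Σ(formed) = 4347 kJ
ΔH = Σ(broken) − Σ(formed) = 4245 − 4347 = −102 kJ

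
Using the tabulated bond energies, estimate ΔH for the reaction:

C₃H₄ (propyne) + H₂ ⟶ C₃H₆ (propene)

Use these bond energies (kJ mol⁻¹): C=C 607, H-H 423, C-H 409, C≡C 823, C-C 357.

ΔH ≈ −179 kJ

Bonds broken (reactants):
  C≡C: 1 × 823 = 823
  C-C: 1 × 357 = 357
  C-H: 4 × 409 = 1636
  H-H: 1 × 423 = 423
  Σ(broken) = 3239 kJ
Bonds formed (products):
  C-C: 1 × 357 = 357
  C-H: 6 × 409 = 2454
  C=C: 1 × 607 = 607
  Σ(formed) = 3418 kJ
ΔH = Σ(broken) − Σ(formed) = 3239 − 3418 = −179 kJ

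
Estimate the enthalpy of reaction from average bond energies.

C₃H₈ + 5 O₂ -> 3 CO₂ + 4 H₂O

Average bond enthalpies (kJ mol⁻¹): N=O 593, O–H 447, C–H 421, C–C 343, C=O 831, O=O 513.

Bonds broken (reactants):
  C–C: 2 × 343 = 686
  C–H: 8 × 421 = 3368
  O=O: 5 × 513 = 2565
  Σ(broken) = 6619 kJ
Bonds formed (products):
  C=O: 6 × 831 = 4986
  O–H: 8 × 447 = 3576
  Σ(formed) = 8562 kJ
ΔH = Σ(broken) − Σ(formed) = 6619 − 8562 = −1943 kJ

ΔH ≈ −1943 kJ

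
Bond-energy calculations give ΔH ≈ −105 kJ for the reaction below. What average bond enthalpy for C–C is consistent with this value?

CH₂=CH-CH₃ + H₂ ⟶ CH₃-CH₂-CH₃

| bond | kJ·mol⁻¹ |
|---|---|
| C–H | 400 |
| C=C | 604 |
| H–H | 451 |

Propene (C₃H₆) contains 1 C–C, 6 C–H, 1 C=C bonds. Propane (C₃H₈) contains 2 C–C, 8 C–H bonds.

D(C–C) ≈ 360 kJ/mol

Let D be the C–C bond energy.
Σ(broken) = 1×D + 6×400 + 1×604 + 1×451 = 3455 + D
Σ(formed) = 2×D + 8×400 = 3200 + 2D
ΔH = Σ(broken) − Σ(formed) = (3455 + D) − (3200 + 2D) = +255 − D
Setting this equal to −105 kJ gives D = 360 kJ/mol.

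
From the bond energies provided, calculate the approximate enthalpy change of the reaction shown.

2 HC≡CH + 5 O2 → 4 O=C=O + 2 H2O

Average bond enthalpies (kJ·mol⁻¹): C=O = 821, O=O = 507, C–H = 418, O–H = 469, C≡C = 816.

ΔH ≈ −2605 kJ

Bonds broken (reactants):
  C≡C: 2 × 816 = 1632
  C–H: 4 × 418 = 1672
  O=O: 5 × 507 = 2535
  Σ(broken) = 5839 kJ
Bonds formed (products):
  C=O: 8 × 821 = 6568
  O–H: 4 × 469 = 1876
  Σ(formed) = 8444 kJ
ΔH = Σ(broken) − Σ(formed) = 5839 − 8444 = −2605 kJ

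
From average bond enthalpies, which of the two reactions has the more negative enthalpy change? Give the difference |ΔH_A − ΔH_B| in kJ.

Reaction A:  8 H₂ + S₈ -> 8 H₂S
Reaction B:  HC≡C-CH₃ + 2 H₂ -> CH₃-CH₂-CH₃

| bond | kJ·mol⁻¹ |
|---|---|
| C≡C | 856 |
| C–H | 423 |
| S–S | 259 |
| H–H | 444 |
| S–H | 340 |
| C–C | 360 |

Reaction B, by 492 kJ

Reaction A:
  Bonds broken (reactants):
    H–H: 8 × 444 = 3552
    S–S: 8 × 259 = 2072
    Σ(broken) = 5624 kJ
  Bonds formed (products):
    S–H: 16 × 340 = 5440
    Σ(formed) = 5440 kJ
  ΔH_A = 5624 − 5440 = +184 kJ
Reaction B:
  Bonds broken (reactants):
    C≡C: 1 × 856 = 856
    C–C: 1 × 360 = 360
    C–H: 4 × 423 = 1692
    H–H: 2 × 444 = 888
    Σ(broken) = 3796 kJ
  Bonds formed (products):
    C–C: 2 × 360 = 720
    C–H: 8 × 423 = 3384
    Σ(formed) = 4104 kJ
  ΔH_B = 3796 − 4104 = −308 kJ
ΔH_A − ΔH_B = +492 kJ, so reaction B has the more negative ΔH; |ΔH_A − ΔH_B| = 492 kJ.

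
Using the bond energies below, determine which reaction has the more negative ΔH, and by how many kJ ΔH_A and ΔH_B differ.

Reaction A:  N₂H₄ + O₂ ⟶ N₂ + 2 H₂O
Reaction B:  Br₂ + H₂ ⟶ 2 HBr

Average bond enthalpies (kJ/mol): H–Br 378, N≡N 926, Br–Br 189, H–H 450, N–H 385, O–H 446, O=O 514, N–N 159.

Reaction A, by 380 kJ

Reaction A:
  Bonds broken (reactants):
    N–H: 4 × 385 = 1540
    N–N: 1 × 159 = 159
    O=O: 1 × 514 = 514
    Σ(broken) = 2213 kJ
  Bonds formed (products):
    N≡N: 1 × 926 = 926
    O–H: 4 × 446 = 1784
    Σ(formed) = 2710 kJ
  ΔH_A = 2213 − 2710 = −497 kJ
Reaction B:
  Bonds broken (reactants):
    Br–Br: 1 × 189 = 189
    H–H: 1 × 450 = 450
    Σ(broken) = 639 kJ
  Bonds formed (products):
    H–Br: 2 × 378 = 756
    Σ(formed) = 756 kJ
  ΔH_B = 639 − 756 = −117 kJ
ΔH_A − ΔH_B = −380 kJ, so reaction A has the more negative ΔH; |ΔH_A − ΔH_B| = 380 kJ.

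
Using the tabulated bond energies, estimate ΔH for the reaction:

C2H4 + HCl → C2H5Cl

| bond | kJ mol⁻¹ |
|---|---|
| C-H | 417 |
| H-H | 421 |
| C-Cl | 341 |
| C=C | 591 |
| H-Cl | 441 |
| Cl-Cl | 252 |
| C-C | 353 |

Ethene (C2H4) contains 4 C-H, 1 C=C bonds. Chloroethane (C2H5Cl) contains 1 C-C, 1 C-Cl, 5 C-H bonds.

ΔH ≈ −79 kJ

Bonds broken (reactants):
  C-H: 4 × 417 = 1668
  C=C: 1 × 591 = 591
  H-Cl: 1 × 441 = 441
  Σ(broken) = 2700 kJ
Bonds formed (products):
  C-C: 1 × 353 = 353
  C-Cl: 1 × 341 = 341
  C-H: 5 × 417 = 2085
  Σ(formed) = 2779 kJ
ΔH = Σ(broken) − Σ(formed) = 2700 − 2779 = −79 kJ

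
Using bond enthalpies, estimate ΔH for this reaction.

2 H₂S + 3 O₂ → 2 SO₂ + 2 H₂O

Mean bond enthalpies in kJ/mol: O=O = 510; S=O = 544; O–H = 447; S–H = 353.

Bonds broken (reactants):
  O=O: 3 × 510 = 1530
  S–H: 4 × 353 = 1412
  Σ(broken) = 2942 kJ
Bonds formed (products):
  O–H: 4 × 447 = 1788
  S=O: 4 × 544 = 2176
  Σ(formed) = 3964 kJ
ΔH = Σ(broken) − Σ(formed) = 2942 − 3964 = −1022 kJ

ΔH ≈ −1022 kJ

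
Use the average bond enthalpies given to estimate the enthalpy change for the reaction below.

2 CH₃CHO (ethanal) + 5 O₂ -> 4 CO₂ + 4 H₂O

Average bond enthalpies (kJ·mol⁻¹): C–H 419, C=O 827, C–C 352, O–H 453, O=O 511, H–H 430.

ΔH ≈ −1975 kJ

Bonds broken (reactants):
  C–C: 2 × 352 = 704
  C–H: 8 × 419 = 3352
  C=O: 2 × 827 = 1654
  O=O: 5 × 511 = 2555
  Σ(broken) = 8265 kJ
Bonds formed (products):
  C=O: 8 × 827 = 6616
  O–H: 8 × 453 = 3624
  Σ(formed) = 10240 kJ
ΔH = Σ(broken) − Σ(formed) = 8265 − 10240 = −1975 kJ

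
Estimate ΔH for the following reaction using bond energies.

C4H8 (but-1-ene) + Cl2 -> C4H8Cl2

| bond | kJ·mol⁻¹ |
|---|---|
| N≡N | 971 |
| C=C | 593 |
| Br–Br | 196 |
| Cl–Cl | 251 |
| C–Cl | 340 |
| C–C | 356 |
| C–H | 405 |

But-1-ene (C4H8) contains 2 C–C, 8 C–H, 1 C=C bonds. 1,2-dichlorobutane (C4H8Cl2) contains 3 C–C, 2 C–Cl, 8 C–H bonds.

ΔH ≈ −192 kJ

Bonds broken (reactants):
  C–C: 2 × 356 = 712
  C–H: 8 × 405 = 3240
  C=C: 1 × 593 = 593
  Cl–Cl: 1 × 251 = 251
  Σ(broken) = 4796 kJ
Bonds formed (products):
  C–C: 3 × 356 = 1068
  C–Cl: 2 × 340 = 680
  C–H: 8 × 405 = 3240
  Σ(formed) = 4988 kJ
ΔH = Σ(broken) − Σ(formed) = 4796 − 4988 = −192 kJ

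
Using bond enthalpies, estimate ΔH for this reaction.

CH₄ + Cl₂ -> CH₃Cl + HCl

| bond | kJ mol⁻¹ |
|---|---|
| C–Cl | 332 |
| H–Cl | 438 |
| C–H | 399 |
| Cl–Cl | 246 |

Bonds broken (reactants):
  C–H: 4 × 399 = 1596
  Cl–Cl: 1 × 246 = 246
  Σ(broken) = 1842 kJ
Bonds formed (products):
  C–Cl: 1 × 332 = 332
  C–H: 3 × 399 = 1197
  H–Cl: 1 × 438 = 438
  Σ(formed) = 1967 kJ
ΔH = Σ(broken) − Σ(formed) = 1842 − 1967 = −125 kJ

ΔH ≈ −125 kJ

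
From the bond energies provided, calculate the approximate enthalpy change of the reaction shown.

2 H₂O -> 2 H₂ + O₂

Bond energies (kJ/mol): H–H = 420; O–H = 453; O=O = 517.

ΔH ≈ +455 kJ

Bonds broken (reactants):
  O–H: 4 × 453 = 1812
  Σ(broken) = 1812 kJ
Bonds formed (products):
  H–H: 2 × 420 = 840
  O=O: 1 × 517 = 517
  Σ(formed) = 1357 kJ
ΔH = Σ(broken) − Σ(formed) = 1812 − 1357 = +455 kJ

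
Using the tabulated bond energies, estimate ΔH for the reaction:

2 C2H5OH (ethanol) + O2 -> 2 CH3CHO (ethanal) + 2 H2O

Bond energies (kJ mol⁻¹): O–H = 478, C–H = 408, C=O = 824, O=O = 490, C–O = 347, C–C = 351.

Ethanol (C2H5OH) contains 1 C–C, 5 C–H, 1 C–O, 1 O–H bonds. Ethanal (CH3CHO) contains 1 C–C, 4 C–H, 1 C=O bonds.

Bonds broken (reactants):
  C–C: 2 × 351 = 702
  C–H: 10 × 408 = 4080
  C–O: 2 × 347 = 694
  O–H: 2 × 478 = 956
  O=O: 1 × 490 = 490
  Σ(broken) = 6922 kJ
Bonds formed (products):
  C–C: 2 × 351 = 702
  C–H: 8 × 408 = 3264
  C=O: 2 × 824 = 1648
  O–H: 4 × 478 = 1912
  Σ(formed) = 7526 kJ
ΔH = Σ(broken) − Σ(formed) = 6922 − 7526 = −604 kJ

ΔH ≈ −604 kJ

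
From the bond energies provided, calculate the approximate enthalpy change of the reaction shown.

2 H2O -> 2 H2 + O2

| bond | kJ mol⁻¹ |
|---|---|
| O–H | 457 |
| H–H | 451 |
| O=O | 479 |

Bonds broken (reactants):
  O–H: 4 × 457 = 1828
  Σ(broken) = 1828 kJ
Bonds formed (products):
  H–H: 2 × 451 = 902
  O=O: 1 × 479 = 479
  Σ(formed) = 1381 kJ
ΔH = Σ(broken) − Σ(formed) = 1828 − 1381 = +447 kJ

ΔH ≈ +447 kJ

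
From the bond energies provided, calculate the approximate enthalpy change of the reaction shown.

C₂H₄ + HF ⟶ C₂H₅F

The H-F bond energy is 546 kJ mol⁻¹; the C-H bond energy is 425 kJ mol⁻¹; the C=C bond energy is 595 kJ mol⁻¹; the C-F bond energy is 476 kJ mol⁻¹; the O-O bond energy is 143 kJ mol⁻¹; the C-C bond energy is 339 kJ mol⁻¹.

Bonds broken (reactants):
  C-H: 4 × 425 = 1700
  C=C: 1 × 595 = 595
  H-F: 1 × 546 = 546
  Σ(broken) = 2841 kJ
Bonds formed (products):
  C-C: 1 × 339 = 339
  C-F: 1 × 476 = 476
  C-H: 5 × 425 = 2125
  Σ(formed) = 2940 kJ
ΔH = Σ(broken) − Σ(formed) = 2841 − 2940 = −99 kJ

ΔH ≈ −99 kJ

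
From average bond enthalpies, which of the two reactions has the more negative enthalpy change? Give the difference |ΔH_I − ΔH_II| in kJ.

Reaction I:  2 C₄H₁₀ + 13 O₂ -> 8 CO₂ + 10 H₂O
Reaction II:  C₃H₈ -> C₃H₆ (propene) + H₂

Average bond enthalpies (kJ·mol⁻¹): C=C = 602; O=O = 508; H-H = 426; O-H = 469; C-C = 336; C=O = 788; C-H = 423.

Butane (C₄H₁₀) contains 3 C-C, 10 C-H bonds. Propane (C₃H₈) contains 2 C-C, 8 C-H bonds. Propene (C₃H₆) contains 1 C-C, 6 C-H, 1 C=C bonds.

Reaction I, by 5062 kJ

Reaction I:
  Bonds broken (reactants):
    C-C: 6 × 336 = 2016
    C-H: 20 × 423 = 8460
    O=O: 13 × 508 = 6604
    Σ(broken) = 17080 kJ
  Bonds formed (products):
    C=O: 16 × 788 = 12608
    O-H: 20 × 469 = 9380
    Σ(formed) = 21988 kJ
  ΔH_I = 17080 − 21988 = −4908 kJ
Reaction II:
  Bonds broken (reactants):
    C-C: 2 × 336 = 672
    C-H: 8 × 423 = 3384
    Σ(broken) = 4056 kJ
  Bonds formed (products):
    C-C: 1 × 336 = 336
    C-H: 6 × 423 = 2538
    C=C: 1 × 602 = 602
    H-H: 1 × 426 = 426
    Σ(formed) = 3902 kJ
  ΔH_II = 4056 − 3902 = +154 kJ
ΔH_I − ΔH_II = −5062 kJ, so reaction I has the more negative ΔH; |ΔH_I − ΔH_II| = 5062 kJ.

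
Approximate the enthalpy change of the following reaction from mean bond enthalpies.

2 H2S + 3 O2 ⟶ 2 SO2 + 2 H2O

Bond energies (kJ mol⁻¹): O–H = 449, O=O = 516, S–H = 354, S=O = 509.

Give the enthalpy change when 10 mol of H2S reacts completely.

ΔH = −4340 kJ

Bonds broken (reactants):
  O=O: 3 × 516 = 1548
  S–H: 4 × 354 = 1416
  Σ(broken) = 2964 kJ
Bonds formed (products):
  O–H: 4 × 449 = 1796
  S=O: 4 × 509 = 2036
  Σ(formed) = 3832 kJ
ΔH = Σ(broken) − Σ(formed) = 2964 − 3832 = −868 kJ
For 5× the reaction as written: 5 × (−868) = −4340 kJ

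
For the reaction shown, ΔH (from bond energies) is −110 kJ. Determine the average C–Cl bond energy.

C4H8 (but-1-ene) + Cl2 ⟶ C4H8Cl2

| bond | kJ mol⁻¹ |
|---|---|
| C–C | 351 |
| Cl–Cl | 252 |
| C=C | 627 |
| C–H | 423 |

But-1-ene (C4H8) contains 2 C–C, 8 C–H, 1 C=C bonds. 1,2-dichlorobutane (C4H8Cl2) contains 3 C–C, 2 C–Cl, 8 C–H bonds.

Let D be the C–Cl bond energy.
Σ(broken) = 2×351 + 8×423 + 1×627 + 1×252 = 4965
Σ(formed) = 3×351 + 2×D + 8×423 = 4437 + 2D
ΔH = Σ(broken) − Σ(formed) = (4965) − (4437 + 2D) = +528 − 2D
Setting this equal to −110 kJ gives 2D = 638, so D = 319 kJ/mol.

D(C–Cl) ≈ 319 kJ/mol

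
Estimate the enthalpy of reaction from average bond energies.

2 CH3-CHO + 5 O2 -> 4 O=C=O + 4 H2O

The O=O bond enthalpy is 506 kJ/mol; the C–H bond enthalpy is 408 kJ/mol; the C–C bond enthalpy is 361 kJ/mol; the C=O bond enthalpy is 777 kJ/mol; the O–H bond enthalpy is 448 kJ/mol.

ΔH ≈ −1730 kJ

Bonds broken (reactants):
  C–C: 2 × 361 = 722
  C–H: 8 × 408 = 3264
  C=O: 2 × 777 = 1554
  O=O: 5 × 506 = 2530
  Σ(broken) = 8070 kJ
Bonds formed (products):
  C=O: 8 × 777 = 6216
  O–H: 8 × 448 = 3584
  Σ(formed) = 9800 kJ
ΔH = Σ(broken) − Σ(formed) = 8070 − 9800 = −1730 kJ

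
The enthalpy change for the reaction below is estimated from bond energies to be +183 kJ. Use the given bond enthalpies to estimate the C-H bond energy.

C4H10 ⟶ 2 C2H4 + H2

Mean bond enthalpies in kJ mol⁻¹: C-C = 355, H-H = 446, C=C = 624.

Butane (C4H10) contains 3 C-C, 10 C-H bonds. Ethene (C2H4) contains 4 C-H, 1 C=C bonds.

D(C-H) ≈ 406 kJ/mol

Let D be the C-H bond energy.
Σ(broken) = 3×355 + 10×D = 1065 + 10D
Σ(formed) = 8×D + 2×624 + 1×446 = 1694 + 8D
ΔH = Σ(broken) − Σ(formed) = (1065 + 10D) − (1694 + 8D) = −629 + 2D
Setting this equal to +183 kJ gives 2D = 812, so D = 406 kJ/mol.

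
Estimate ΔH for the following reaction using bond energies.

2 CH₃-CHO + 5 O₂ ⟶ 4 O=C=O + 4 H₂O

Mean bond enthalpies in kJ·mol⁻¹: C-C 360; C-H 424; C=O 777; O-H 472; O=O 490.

ΔH ≈ −1876 kJ

Bonds broken (reactants):
  C-C: 2 × 360 = 720
  C-H: 8 × 424 = 3392
  C=O: 2 × 777 = 1554
  O=O: 5 × 490 = 2450
  Σ(broken) = 8116 kJ
Bonds formed (products):
  C=O: 8 × 777 = 6216
  O-H: 8 × 472 = 3776
  Σ(formed) = 9992 kJ
ΔH = Σ(broken) − Σ(formed) = 8116 − 9992 = −1876 kJ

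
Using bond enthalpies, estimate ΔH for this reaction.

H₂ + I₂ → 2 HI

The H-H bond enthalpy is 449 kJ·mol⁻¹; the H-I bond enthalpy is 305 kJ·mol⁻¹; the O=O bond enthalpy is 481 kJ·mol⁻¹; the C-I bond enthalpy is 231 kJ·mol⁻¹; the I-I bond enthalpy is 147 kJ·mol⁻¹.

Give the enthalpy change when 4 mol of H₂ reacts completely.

ΔH = −56 kJ

Bonds broken (reactants):
  H-H: 1 × 449 = 449
  I-I: 1 × 147 = 147
  Σ(broken) = 596 kJ
Bonds formed (products):
  H-I: 2 × 305 = 610
  Σ(formed) = 610 kJ
ΔH = Σ(broken) − Σ(formed) = 596 − 610 = −14 kJ
For 4× the reaction as written: 4 × (−14) = −56 kJ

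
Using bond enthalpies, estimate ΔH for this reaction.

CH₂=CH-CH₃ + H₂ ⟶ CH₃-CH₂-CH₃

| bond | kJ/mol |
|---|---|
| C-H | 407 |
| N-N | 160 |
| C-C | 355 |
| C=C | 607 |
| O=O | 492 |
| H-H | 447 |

Bonds broken (reactants):
  C-C: 1 × 355 = 355
  C-H: 6 × 407 = 2442
  C=C: 1 × 607 = 607
  H-H: 1 × 447 = 447
  Σ(broken) = 3851 kJ
Bonds formed (products):
  C-C: 2 × 355 = 710
  C-H: 8 × 407 = 3256
  Σ(formed) = 3966 kJ
ΔH = Σ(broken) − Σ(formed) = 3851 − 3966 = −115 kJ

ΔH ≈ −115 kJ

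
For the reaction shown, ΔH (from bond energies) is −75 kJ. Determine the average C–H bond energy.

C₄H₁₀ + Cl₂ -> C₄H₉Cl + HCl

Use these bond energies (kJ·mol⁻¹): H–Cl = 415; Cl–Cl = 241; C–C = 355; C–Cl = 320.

D(C–H) ≈ 419 kJ/mol

Let D be the C–H bond energy.
Σ(broken) = 3×355 + 10×D + 1×241 = 1306 + 10D
Σ(formed) = 3×355 + 1×320 + 9×D + 1×415 = 1800 + 9D
ΔH = Σ(broken) − Σ(formed) = (1306 + 10D) − (1800 + 9D) = −494 + D
Setting this equal to −75 kJ gives D = 419 kJ/mol.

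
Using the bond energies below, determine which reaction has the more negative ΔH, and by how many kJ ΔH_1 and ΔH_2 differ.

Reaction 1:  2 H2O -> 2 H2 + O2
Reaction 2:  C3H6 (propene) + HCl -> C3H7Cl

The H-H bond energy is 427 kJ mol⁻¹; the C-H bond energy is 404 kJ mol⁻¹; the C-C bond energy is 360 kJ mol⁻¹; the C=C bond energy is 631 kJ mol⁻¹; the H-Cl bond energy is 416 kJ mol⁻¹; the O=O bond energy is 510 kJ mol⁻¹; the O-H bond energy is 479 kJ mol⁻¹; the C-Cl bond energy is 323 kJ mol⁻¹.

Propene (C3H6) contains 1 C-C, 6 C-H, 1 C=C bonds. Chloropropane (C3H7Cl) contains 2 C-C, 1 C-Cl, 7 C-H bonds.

Reaction 1:
  Bonds broken (reactants):
    O-H: 4 × 479 = 1916
    Σ(broken) = 1916 kJ
  Bonds formed (products):
    H-H: 2 × 427 = 854
    O=O: 1 × 510 = 510
    Σ(formed) = 1364 kJ
  ΔH_1 = 1916 − 1364 = +552 kJ
Reaction 2:
  Bonds broken (reactants):
    C-C: 1 × 360 = 360
    C-H: 6 × 404 = 2424
    C=C: 1 × 631 = 631
    H-Cl: 1 × 416 = 416
    Σ(broken) = 3831 kJ
  Bonds formed (products):
    C-C: 2 × 360 = 720
    C-Cl: 1 × 323 = 323
    C-H: 7 × 404 = 2828
    Σ(formed) = 3871 kJ
  ΔH_2 = 3831 − 3871 = −40 kJ
ΔH_1 − ΔH_2 = +592 kJ, so reaction 2 has the more negative ΔH; |ΔH_1 − ΔH_2| = 592 kJ.

Reaction 2, by 592 kJ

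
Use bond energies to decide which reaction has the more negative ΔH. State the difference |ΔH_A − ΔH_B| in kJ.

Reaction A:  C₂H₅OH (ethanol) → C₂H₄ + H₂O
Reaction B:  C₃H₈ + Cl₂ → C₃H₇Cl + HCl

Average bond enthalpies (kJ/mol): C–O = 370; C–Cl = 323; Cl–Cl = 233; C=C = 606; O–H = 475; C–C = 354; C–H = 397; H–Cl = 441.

Reaction B, by 174 kJ

Reaction A:
  Bonds broken (reactants):
    C–C: 1 × 354 = 354
    C–H: 5 × 397 = 1985
    C–O: 1 × 370 = 370
    O–H: 1 × 475 = 475
    Σ(broken) = 3184 kJ
  Bonds formed (products):
    C–H: 4 × 397 = 1588
    C=C: 1 × 606 = 606
    O–H: 2 × 475 = 950
    Σ(formed) = 3144 kJ
  ΔH_A = 3184 − 3144 = +40 kJ
Reaction B:
  Bonds broken (reactants):
    C–C: 2 × 354 = 708
    C–H: 8 × 397 = 3176
    Cl–Cl: 1 × 233 = 233
    Σ(broken) = 4117 kJ
  Bonds formed (products):
    C–C: 2 × 354 = 708
    C–Cl: 1 × 323 = 323
    C–H: 7 × 397 = 2779
    H–Cl: 1 × 441 = 441
    Σ(formed) = 4251 kJ
  ΔH_B = 4117 − 4251 = −134 kJ
ΔH_A − ΔH_B = +174 kJ, so reaction B has the more negative ΔH; |ΔH_A − ΔH_B| = 174 kJ.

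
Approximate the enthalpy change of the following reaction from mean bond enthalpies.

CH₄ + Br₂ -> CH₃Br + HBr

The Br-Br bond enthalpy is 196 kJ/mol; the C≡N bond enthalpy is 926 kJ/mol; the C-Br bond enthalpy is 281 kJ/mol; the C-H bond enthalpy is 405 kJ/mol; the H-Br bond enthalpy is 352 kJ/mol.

ΔH ≈ −32 kJ

Bonds broken (reactants):
  Br-Br: 1 × 196 = 196
  C-H: 4 × 405 = 1620
  Σ(broken) = 1816 kJ
Bonds formed (products):
  C-Br: 1 × 281 = 281
  C-H: 3 × 405 = 1215
  H-Br: 1 × 352 = 352
  Σ(formed) = 1848 kJ
ΔH = Σ(broken) − Σ(formed) = 1816 − 1848 = −32 kJ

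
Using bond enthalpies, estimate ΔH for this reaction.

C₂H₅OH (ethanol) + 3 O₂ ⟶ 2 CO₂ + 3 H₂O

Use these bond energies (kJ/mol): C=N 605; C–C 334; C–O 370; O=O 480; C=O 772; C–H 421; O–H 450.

ΔH ≈ −1089 kJ

Bonds broken (reactants):
  C–C: 1 × 334 = 334
  C–H: 5 × 421 = 2105
  C–O: 1 × 370 = 370
  O–H: 1 × 450 = 450
  O=O: 3 × 480 = 1440
  Σ(broken) = 4699 kJ
Bonds formed (products):
  C=O: 4 × 772 = 3088
  O–H: 6 × 450 = 2700
  Σ(formed) = 5788 kJ
ΔH = Σ(broken) − Σ(formed) = 4699 − 5788 = −1089 kJ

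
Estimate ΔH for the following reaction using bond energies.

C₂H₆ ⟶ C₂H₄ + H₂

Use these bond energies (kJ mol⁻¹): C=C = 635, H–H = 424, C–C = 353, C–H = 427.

Bonds broken (reactants):
  C–C: 1 × 353 = 353
  C–H: 6 × 427 = 2562
  Σ(broken) = 2915 kJ
Bonds formed (products):
  C–H: 4 × 427 = 1708
  C=C: 1 × 635 = 635
  H–H: 1 × 424 = 424
  Σ(formed) = 2767 kJ
ΔH = Σ(broken) − Σ(formed) = 2915 − 2767 = +148 kJ

ΔH ≈ +148 kJ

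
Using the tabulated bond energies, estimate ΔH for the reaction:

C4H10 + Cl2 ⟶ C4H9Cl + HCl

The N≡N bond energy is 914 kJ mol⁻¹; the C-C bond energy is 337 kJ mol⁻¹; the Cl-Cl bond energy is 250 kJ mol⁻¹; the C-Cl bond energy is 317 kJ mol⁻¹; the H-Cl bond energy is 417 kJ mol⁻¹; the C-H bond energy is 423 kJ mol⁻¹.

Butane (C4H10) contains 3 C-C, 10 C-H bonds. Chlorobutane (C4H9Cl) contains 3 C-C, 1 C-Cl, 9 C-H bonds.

Bonds broken (reactants):
  C-C: 3 × 337 = 1011
  C-H: 10 × 423 = 4230
  Cl-Cl: 1 × 250 = 250
  Σ(broken) = 5491 kJ
Bonds formed (products):
  C-C: 3 × 337 = 1011
  C-Cl: 1 × 317 = 317
  C-H: 9 × 423 = 3807
  H-Cl: 1 × 417 = 417
  Σ(formed) = 5552 kJ
ΔH = Σ(broken) − Σ(formed) = 5491 − 5552 = −61 kJ

ΔH ≈ −61 kJ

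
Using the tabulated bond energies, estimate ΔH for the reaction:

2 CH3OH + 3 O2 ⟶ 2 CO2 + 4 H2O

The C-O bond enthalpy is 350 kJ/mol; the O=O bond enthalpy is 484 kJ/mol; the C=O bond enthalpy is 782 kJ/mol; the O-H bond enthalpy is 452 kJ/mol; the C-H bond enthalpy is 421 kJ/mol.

ΔH ≈ −1162 kJ

Bonds broken (reactants):
  C-H: 6 × 421 = 2526
  C-O: 2 × 350 = 700
  O-H: 2 × 452 = 904
  O=O: 3 × 484 = 1452
  Σ(broken) = 5582 kJ
Bonds formed (products):
  C=O: 4 × 782 = 3128
  O-H: 8 × 452 = 3616
  Σ(formed) = 6744 kJ
ΔH = Σ(broken) − Σ(formed) = 5582 − 6744 = −1162 kJ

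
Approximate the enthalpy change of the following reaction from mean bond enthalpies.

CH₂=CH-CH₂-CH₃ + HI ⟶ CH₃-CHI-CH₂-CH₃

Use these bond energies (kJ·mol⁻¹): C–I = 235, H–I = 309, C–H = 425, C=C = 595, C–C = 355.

Bonds broken (reactants):
  C–C: 2 × 355 = 710
  C–H: 8 × 425 = 3400
  C=C: 1 × 595 = 595
  H–I: 1 × 309 = 309
  Σ(broken) = 5014 kJ
Bonds formed (products):
  C–C: 3 × 355 = 1065
  C–H: 9 × 425 = 3825
  C–I: 1 × 235 = 235
  Σ(formed) = 5125 kJ
ΔH = Σ(broken) − Σ(formed) = 5014 − 5125 = −111 kJ

ΔH ≈ −111 kJ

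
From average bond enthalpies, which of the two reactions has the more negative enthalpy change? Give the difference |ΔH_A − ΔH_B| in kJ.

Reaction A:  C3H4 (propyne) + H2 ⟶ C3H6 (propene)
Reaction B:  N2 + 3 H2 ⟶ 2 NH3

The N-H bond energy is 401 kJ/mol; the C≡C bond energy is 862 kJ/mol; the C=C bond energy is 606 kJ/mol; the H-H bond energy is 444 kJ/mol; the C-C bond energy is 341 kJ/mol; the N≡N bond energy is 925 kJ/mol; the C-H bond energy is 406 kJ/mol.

Reaction B, by 37 kJ

Reaction A:
  Bonds broken (reactants):
    C≡C: 1 × 862 = 862
    C-C: 1 × 341 = 341
    C-H: 4 × 406 = 1624
    H-H: 1 × 444 = 444
    Σ(broken) = 3271 kJ
  Bonds formed (products):
    C-C: 1 × 341 = 341
    C-H: 6 × 406 = 2436
    C=C: 1 × 606 = 606
    Σ(formed) = 3383 kJ
  ΔH_A = 3271 − 3383 = −112 kJ
Reaction B:
  Bonds broken (reactants):
    H-H: 3 × 444 = 1332
    N≡N: 1 × 925 = 925
    Σ(broken) = 2257 kJ
  Bonds formed (products):
    N-H: 6 × 401 = 2406
    Σ(formed) = 2406 kJ
  ΔH_B = 2257 − 2406 = −149 kJ
ΔH_A − ΔH_B = +37 kJ, so reaction B has the more negative ΔH; |ΔH_A − ΔH_B| = 37 kJ.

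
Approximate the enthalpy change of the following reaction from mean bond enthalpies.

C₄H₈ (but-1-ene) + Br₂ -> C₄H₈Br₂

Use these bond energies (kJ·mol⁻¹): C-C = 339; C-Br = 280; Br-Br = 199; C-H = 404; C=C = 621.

ΔH ≈ −79 kJ

Bonds broken (reactants):
  Br-Br: 1 × 199 = 199
  C-C: 2 × 339 = 678
  C-H: 8 × 404 = 3232
  C=C: 1 × 621 = 621
  Σ(broken) = 4730 kJ
Bonds formed (products):
  C-Br: 2 × 280 = 560
  C-C: 3 × 339 = 1017
  C-H: 8 × 404 = 3232
  Σ(formed) = 4809 kJ
ΔH = Σ(broken) − Σ(formed) = 4730 − 4809 = −79 kJ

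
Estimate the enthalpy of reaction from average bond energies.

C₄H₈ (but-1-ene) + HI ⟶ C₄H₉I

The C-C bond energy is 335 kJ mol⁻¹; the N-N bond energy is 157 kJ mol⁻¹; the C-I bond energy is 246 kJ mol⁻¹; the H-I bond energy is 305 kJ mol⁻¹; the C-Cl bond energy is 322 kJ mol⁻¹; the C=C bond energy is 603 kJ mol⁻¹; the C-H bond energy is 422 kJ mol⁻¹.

Bonds broken (reactants):
  C-C: 2 × 335 = 670
  C-H: 8 × 422 = 3376
  C=C: 1 × 603 = 603
  H-I: 1 × 305 = 305
  Σ(broken) = 4954 kJ
Bonds formed (products):
  C-C: 3 × 335 = 1005
  C-H: 9 × 422 = 3798
  C-I: 1 × 246 = 246
  Σ(formed) = 5049 kJ
ΔH = Σ(broken) − Σ(formed) = 4954 − 5049 = −95 kJ

ΔH ≈ −95 kJ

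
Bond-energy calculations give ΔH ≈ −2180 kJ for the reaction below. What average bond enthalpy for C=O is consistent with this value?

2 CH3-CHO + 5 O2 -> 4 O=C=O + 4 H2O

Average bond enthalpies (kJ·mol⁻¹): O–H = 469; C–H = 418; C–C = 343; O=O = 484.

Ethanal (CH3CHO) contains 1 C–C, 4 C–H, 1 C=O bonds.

D(C=O) ≈ 813 kJ/mol

Let D be the C=O bond energy.
Σ(broken) = 2×343 + 8×418 + 2×D + 5×484 = 6450 + 2D
Σ(formed) = 8×D + 8×469 = 3752 + 8D
ΔH = Σ(broken) − Σ(formed) = (6450 + 2D) − (3752 + 8D) = +2698 − 6D
Setting this equal to −2180 kJ gives 6D = 4878, so D = 813 kJ/mol.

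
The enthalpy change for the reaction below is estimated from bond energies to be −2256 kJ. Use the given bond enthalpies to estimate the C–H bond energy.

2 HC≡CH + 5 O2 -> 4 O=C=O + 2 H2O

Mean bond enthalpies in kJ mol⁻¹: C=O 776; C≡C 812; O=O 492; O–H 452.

Let D be the C–H bond energy.
Σ(broken) = 2×812 + 4×D + 5×492 = 4084 + 4D
Σ(formed) = 8×776 + 4×452 = 8016
ΔH = Σ(broken) − Σ(formed) = (4084 + 4D) − (8016) = −3932 + 4D
Setting this equal to −2256 kJ gives 4D = 1676, so D = 419 kJ/mol.

D(C–H) ≈ 419 kJ/mol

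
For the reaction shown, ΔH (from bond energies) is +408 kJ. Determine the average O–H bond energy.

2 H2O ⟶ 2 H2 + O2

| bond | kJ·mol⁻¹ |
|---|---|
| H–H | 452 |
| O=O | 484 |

Let D be the O–H bond energy.
Σ(broken) = 4×D = 4D
Σ(formed) = 2×452 + 1×484 = 1388
ΔH = Σ(broken) − Σ(formed) = (4D) − (1388) = −1388 + 4D
Setting this equal to +408 kJ gives 4D = 1796, so D = 449 kJ/mol.

D(O–H) ≈ 449 kJ/mol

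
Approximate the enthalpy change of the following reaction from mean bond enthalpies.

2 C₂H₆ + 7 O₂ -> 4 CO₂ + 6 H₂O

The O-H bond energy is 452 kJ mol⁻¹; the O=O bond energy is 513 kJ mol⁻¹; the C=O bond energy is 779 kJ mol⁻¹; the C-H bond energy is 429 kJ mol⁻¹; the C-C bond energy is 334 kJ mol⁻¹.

ΔH ≈ −2249 kJ

Bonds broken (reactants):
  C-C: 2 × 334 = 668
  C-H: 12 × 429 = 5148
  O=O: 7 × 513 = 3591
  Σ(broken) = 9407 kJ
Bonds formed (products):
  C=O: 8 × 779 = 6232
  O-H: 12 × 452 = 5424
  Σ(formed) = 11656 kJ
ΔH = Σ(broken) − Σ(formed) = 9407 − 11656 = −2249 kJ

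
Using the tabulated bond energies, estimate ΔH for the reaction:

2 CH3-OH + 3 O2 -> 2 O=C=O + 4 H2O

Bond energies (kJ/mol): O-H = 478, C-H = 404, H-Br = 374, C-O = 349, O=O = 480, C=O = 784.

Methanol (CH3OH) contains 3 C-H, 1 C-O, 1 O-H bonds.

Bonds broken (reactants):
  C-H: 6 × 404 = 2424
  C-O: 2 × 349 = 698
  O-H: 2 × 478 = 956
  O=O: 3 × 480 = 1440
  Σ(broken) = 5518 kJ
Bonds formed (products):
  C=O: 4 × 784 = 3136
  O-H: 8 × 478 = 3824
  Σ(formed) = 6960 kJ
ΔH = Σ(broken) − Σ(formed) = 5518 − 6960 = −1442 kJ

ΔH ≈ −1442 kJ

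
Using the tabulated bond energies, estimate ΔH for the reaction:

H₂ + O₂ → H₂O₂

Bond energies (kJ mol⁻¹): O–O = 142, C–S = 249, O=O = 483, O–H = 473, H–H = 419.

ΔH ≈ −186 kJ

Bonds broken (reactants):
  H–H: 1 × 419 = 419
  O=O: 1 × 483 = 483
  Σ(broken) = 902 kJ
Bonds formed (products):
  O–H: 2 × 473 = 946
  O–O: 1 × 142 = 142
  Σ(formed) = 1088 kJ
ΔH = Σ(broken) − Σ(formed) = 902 − 1088 = −186 kJ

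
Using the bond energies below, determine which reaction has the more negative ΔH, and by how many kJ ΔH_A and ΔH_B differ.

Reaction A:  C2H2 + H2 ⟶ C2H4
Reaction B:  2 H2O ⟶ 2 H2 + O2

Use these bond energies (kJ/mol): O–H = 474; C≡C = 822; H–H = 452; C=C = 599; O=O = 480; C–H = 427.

Reaction A:
  Bonds broken (reactants):
    C≡C: 1 × 822 = 822
    C–H: 2 × 427 = 854
    H–H: 1 × 452 = 452
    Σ(broken) = 2128 kJ
  Bonds formed (products):
    C–H: 4 × 427 = 1708
    C=C: 1 × 599 = 599
    Σ(formed) = 2307 kJ
  ΔH_A = 2128 − 2307 = −179 kJ
Reaction B:
  Bonds broken (reactants):
    O–H: 4 × 474 = 1896
    Σ(broken) = 1896 kJ
  Bonds formed (products):
    H–H: 2 × 452 = 904
    O=O: 1 × 480 = 480
    Σ(formed) = 1384 kJ
  ΔH_B = 1896 − 1384 = +512 kJ
ΔH_A − ΔH_B = −691 kJ, so reaction A has the more negative ΔH; |ΔH_A − ΔH_B| = 691 kJ.

Reaction A, by 691 kJ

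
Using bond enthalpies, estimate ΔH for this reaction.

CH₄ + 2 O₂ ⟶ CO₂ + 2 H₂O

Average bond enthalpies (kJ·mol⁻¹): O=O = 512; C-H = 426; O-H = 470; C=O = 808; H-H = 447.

ΔH ≈ −768 kJ

Bonds broken (reactants):
  C-H: 4 × 426 = 1704
  O=O: 2 × 512 = 1024
  Σ(broken) = 2728 kJ
Bonds formed (products):
  C=O: 2 × 808 = 1616
  O-H: 4 × 470 = 1880
  Σ(formed) = 3496 kJ
ΔH = Σ(broken) − Σ(formed) = 2728 − 3496 = −768 kJ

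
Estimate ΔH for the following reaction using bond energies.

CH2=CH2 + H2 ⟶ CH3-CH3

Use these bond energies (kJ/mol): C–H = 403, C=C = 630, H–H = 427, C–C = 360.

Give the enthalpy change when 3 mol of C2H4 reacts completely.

ΔH = −327 kJ

Bonds broken (reactants):
  C–H: 4 × 403 = 1612
  C=C: 1 × 630 = 630
  H–H: 1 × 427 = 427
  Σ(broken) = 2669 kJ
Bonds formed (products):
  C–C: 1 × 360 = 360
  C–H: 6 × 403 = 2418
  Σ(formed) = 2778 kJ
ΔH = Σ(broken) − Σ(formed) = 2669 − 2778 = −109 kJ
For 3× the reaction as written: 3 × (−109) = −327 kJ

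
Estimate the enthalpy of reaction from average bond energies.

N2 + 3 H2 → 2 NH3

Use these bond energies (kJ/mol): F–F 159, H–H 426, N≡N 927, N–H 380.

ΔH ≈ −75 kJ

Bonds broken (reactants):
  H–H: 3 × 426 = 1278
  N≡N: 1 × 927 = 927
  Σ(broken) = 2205 kJ
Bonds formed (products):
  N–H: 6 × 380 = 2280
  Σ(formed) = 2280 kJ
ΔH = Σ(broken) − Σ(formed) = 2205 − 2280 = −75 kJ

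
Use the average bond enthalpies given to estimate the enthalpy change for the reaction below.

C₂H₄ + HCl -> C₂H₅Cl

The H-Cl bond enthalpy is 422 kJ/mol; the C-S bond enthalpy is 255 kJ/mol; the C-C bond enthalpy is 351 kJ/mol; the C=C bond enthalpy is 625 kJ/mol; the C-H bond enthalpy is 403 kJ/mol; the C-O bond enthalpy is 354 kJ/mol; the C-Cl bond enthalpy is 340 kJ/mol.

ΔH ≈ −47 kJ

Bonds broken (reactants):
  C-H: 4 × 403 = 1612
  C=C: 1 × 625 = 625
  H-Cl: 1 × 422 = 422
  Σ(broken) = 2659 kJ
Bonds formed (products):
  C-C: 1 × 351 = 351
  C-Cl: 1 × 340 = 340
  C-H: 5 × 403 = 2015
  Σ(formed) = 2706 kJ
ΔH = Σ(broken) − Σ(formed) = 2659 − 2706 = −47 kJ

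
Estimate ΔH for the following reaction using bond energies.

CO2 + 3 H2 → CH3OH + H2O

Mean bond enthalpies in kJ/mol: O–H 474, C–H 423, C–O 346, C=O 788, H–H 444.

Bonds broken (reactants):
  C=O: 2 × 788 = 1576
  H–H: 3 × 444 = 1332
  Σ(broken) = 2908 kJ
Bonds formed (products):
  C–H: 3 × 423 = 1269
  C–O: 1 × 346 = 346
  O–H: 3 × 474 = 1422
  Σ(formed) = 3037 kJ
ΔH = Σ(broken) − Σ(formed) = 2908 − 3037 = −129 kJ

ΔH ≈ −129 kJ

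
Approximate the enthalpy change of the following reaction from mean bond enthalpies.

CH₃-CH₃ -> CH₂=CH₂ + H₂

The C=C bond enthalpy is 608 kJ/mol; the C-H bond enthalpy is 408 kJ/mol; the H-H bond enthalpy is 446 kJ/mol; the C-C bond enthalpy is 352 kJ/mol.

ΔH ≈ +114 kJ

Bonds broken (reactants):
  C-C: 1 × 352 = 352
  C-H: 6 × 408 = 2448
  Σ(broken) = 2800 kJ
Bonds formed (products):
  C-H: 4 × 408 = 1632
  C=C: 1 × 608 = 608
  H-H: 1 × 446 = 446
  Σ(formed) = 2686 kJ
ΔH = Σ(broken) − Σ(formed) = 2800 − 2686 = +114 kJ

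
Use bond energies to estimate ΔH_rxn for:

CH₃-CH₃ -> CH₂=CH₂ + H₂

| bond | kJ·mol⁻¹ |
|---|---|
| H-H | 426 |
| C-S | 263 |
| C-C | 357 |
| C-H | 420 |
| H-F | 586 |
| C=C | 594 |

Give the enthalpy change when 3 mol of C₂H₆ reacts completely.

ΔH = +531 kJ

Bonds broken (reactants):
  C-C: 1 × 357 = 357
  C-H: 6 × 420 = 2520
  Σ(broken) = 2877 kJ
Bonds formed (products):
  C-H: 4 × 420 = 1680
  C=C: 1 × 594 = 594
  H-H: 1 × 426 = 426
  Σ(formed) = 2700 kJ
ΔH = Σ(broken) − Σ(formed) = 2877 − 2700 = +177 kJ
For 3× the reaction as written: 3 × (+177) = +531 kJ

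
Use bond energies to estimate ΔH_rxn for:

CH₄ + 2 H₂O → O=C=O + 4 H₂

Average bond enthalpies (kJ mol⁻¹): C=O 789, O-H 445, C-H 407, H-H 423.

ΔH ≈ +138 kJ

Bonds broken (reactants):
  C-H: 4 × 407 = 1628
  O-H: 4 × 445 = 1780
  Σ(broken) = 3408 kJ
Bonds formed (products):
  C=O: 2 × 789 = 1578
  H-H: 4 × 423 = 1692
  Σ(formed) = 3270 kJ
ΔH = Σ(broken) − Σ(formed) = 3408 − 3270 = +138 kJ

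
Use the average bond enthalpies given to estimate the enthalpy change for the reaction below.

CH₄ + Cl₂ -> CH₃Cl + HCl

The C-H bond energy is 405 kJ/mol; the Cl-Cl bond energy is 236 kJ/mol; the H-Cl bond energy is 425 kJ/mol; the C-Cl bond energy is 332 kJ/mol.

Bonds broken (reactants):
  C-H: 4 × 405 = 1620
  Cl-Cl: 1 × 236 = 236
  Σ(broken) = 1856 kJ
Bonds formed (products):
  C-Cl: 1 × 332 = 332
  C-H: 3 × 405 = 1215
  H-Cl: 1 × 425 = 425
  Σ(formed) = 1972 kJ
ΔH = Σ(broken) − Σ(formed) = 1856 − 1972 = −116 kJ

ΔH ≈ −116 kJ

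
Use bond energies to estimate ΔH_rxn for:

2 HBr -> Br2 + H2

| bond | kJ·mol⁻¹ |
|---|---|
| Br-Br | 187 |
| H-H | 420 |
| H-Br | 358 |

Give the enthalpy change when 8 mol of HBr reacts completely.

ΔH = +436 kJ

Bonds broken (reactants):
  H-Br: 2 × 358 = 716
  Σ(broken) = 716 kJ
Bonds formed (products):
  Br-Br: 1 × 187 = 187
  H-H: 1 × 420 = 420
  Σ(formed) = 607 kJ
ΔH = Σ(broken) − Σ(formed) = 716 − 607 = +109 kJ
For 4× the reaction as written: 4 × (+109) = +436 kJ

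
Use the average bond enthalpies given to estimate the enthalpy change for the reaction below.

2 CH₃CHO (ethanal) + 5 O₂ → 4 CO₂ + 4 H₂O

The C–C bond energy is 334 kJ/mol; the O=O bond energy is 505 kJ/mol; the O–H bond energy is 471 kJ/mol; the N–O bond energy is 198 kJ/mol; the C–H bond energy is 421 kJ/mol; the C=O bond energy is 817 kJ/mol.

Bonds broken (reactants):
  C–C: 2 × 334 = 668
  C–H: 8 × 421 = 3368
  C=O: 2 × 817 = 1634
  O=O: 5 × 505 = 2525
  Σ(broken) = 8195 kJ
Bonds formed (products):
  C=O: 8 × 817 = 6536
  O–H: 8 × 471 = 3768
  Σ(formed) = 10304 kJ
ΔH = Σ(broken) − Σ(formed) = 8195 − 10304 = −2109 kJ

ΔH ≈ −2109 kJ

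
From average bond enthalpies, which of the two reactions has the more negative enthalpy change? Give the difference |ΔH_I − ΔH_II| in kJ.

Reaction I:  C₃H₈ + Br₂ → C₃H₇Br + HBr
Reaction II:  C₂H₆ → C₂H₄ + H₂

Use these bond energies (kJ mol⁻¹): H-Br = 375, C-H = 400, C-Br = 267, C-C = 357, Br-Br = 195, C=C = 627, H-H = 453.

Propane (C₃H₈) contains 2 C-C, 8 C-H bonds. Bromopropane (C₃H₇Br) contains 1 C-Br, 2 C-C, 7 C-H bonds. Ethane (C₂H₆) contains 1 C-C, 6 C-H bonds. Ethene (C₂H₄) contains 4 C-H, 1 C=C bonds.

Reaction I:
  Bonds broken (reactants):
    Br-Br: 1 × 195 = 195
    C-C: 2 × 357 = 714
    C-H: 8 × 400 = 3200
    Σ(broken) = 4109 kJ
  Bonds formed (products):
    C-Br: 1 × 267 = 267
    C-C: 2 × 357 = 714
    C-H: 7 × 400 = 2800
    H-Br: 1 × 375 = 375
    Σ(formed) = 4156 kJ
  ΔH_I = 4109 − 4156 = −47 kJ
Reaction II:
  Bonds broken (reactants):
    C-C: 1 × 357 = 357
    C-H: 6 × 400 = 2400
    Σ(broken) = 2757 kJ
  Bonds formed (products):
    C-H: 4 × 400 = 1600
    C=C: 1 × 627 = 627
    H-H: 1 × 453 = 453
    Σ(formed) = 2680 kJ
  ΔH_II = 2757 − 2680 = +77 kJ
ΔH_I − ΔH_II = −124 kJ, so reaction I has the more negative ΔH; |ΔH_I − ΔH_II| = 124 kJ.

Reaction I, by 124 kJ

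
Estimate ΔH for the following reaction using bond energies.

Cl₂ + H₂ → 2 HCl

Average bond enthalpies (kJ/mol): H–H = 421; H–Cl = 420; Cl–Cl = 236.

Bonds broken (reactants):
  Cl–Cl: 1 × 236 = 236
  H–H: 1 × 421 = 421
  Σ(broken) = 657 kJ
Bonds formed (products):
  H–Cl: 2 × 420 = 840
  Σ(formed) = 840 kJ
ΔH = Σ(broken) − Σ(formed) = 657 − 840 = −183 kJ

ΔH ≈ −183 kJ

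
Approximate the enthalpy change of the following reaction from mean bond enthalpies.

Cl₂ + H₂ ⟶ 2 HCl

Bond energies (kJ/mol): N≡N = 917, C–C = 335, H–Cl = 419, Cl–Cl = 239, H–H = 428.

ΔH ≈ −171 kJ

Bonds broken (reactants):
  Cl–Cl: 1 × 239 = 239
  H–H: 1 × 428 = 428
  Σ(broken) = 667 kJ
Bonds formed (products):
  H–Cl: 2 × 419 = 838
  Σ(formed) = 838 kJ
ΔH = Σ(broken) − Σ(formed) = 667 − 838 = −171 kJ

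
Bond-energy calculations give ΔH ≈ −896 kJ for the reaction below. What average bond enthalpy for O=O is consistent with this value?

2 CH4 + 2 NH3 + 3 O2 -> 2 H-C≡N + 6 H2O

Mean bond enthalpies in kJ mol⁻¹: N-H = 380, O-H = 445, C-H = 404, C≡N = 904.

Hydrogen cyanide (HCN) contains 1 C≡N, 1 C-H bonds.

Let D be the O=O bond energy.
Σ(broken) = 8×404 + 6×380 + 3×D = 5512 + 3D
Σ(formed) = 2×904 + 2×404 + 12×445 = 7956
ΔH = Σ(broken) − Σ(formed) = (5512 + 3D) − (7956) = −2444 + 3D
Setting this equal to −896 kJ gives 3D = 1548, so D = 516 kJ/mol.

D(O=O) ≈ 516 kJ/mol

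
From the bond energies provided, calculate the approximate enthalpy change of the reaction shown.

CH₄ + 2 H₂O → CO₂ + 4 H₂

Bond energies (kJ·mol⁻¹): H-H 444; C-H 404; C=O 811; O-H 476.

Bonds broken (reactants):
  C-H: 4 × 404 = 1616
  O-H: 4 × 476 = 1904
  Σ(broken) = 3520 kJ
Bonds formed (products):
  C=O: 2 × 811 = 1622
  H-H: 4 × 444 = 1776
  Σ(formed) = 3398 kJ
ΔH = Σ(broken) − Σ(formed) = 3520 − 3398 = +122 kJ

ΔH ≈ +122 kJ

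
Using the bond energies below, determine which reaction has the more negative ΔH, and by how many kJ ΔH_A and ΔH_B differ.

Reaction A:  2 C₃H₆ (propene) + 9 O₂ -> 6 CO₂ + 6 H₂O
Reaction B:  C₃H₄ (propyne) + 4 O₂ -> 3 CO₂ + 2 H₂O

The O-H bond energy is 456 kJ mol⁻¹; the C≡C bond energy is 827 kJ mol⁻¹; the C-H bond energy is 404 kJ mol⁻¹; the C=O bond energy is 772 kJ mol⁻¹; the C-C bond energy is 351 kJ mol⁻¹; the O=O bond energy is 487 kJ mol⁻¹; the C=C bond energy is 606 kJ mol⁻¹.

Reaction A, by 1877 kJ

Reaction A:
  Bonds broken (reactants):
    C-C: 2 × 351 = 702
    C-H: 12 × 404 = 4848
    C=C: 2 × 606 = 1212
    O=O: 9 × 487 = 4383
    Σ(broken) = 11145 kJ
  Bonds formed (products):
    C=O: 12 × 772 = 9264
    O-H: 12 × 456 = 5472
    Σ(formed) = 14736 kJ
  ΔH_A = 11145 − 14736 = −3591 kJ
Reaction B:
  Bonds broken (reactants):
    C≡C: 1 × 827 = 827
    C-C: 1 × 351 = 351
    C-H: 4 × 404 = 1616
    O=O: 4 × 487 = 1948
    Σ(broken) = 4742 kJ
  Bonds formed (products):
    C=O: 6 × 772 = 4632
    O-H: 4 × 456 = 1824
    Σ(formed) = 6456 kJ
  ΔH_B = 4742 − 6456 = −1714 kJ
ΔH_A − ΔH_B = −1877 kJ, so reaction A has the more negative ΔH; |ΔH_A − ΔH_B| = 1877 kJ.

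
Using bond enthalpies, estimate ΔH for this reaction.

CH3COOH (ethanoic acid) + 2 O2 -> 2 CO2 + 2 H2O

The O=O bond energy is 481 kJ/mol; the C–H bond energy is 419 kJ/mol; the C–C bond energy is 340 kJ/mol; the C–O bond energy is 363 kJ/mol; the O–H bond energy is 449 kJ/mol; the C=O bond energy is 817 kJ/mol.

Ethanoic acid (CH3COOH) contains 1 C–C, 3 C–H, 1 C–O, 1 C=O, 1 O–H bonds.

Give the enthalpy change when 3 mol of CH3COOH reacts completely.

Bonds broken (reactants):
  C–C: 1 × 340 = 340
  C–H: 3 × 419 = 1257
  C–O: 1 × 363 = 363
  C=O: 1 × 817 = 817
  O–H: 1 × 449 = 449
  O=O: 2 × 481 = 962
  Σ(broken) = 4188 kJ
Bonds formed (products):
  C=O: 4 × 817 = 3268
  O–H: 4 × 449 = 1796
  Σ(formed) = 5064 kJ
ΔH = Σ(broken) − Σ(formed) = 4188 − 5064 = −876 kJ
For 3× the reaction as written: 3 × (−876) = −2628 kJ

ΔH = −2628 kJ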